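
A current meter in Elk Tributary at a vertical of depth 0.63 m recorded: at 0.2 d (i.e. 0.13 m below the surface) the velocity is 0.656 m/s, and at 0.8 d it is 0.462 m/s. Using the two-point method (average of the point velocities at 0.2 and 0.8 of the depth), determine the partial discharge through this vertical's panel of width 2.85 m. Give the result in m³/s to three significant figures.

1.00 m³/s

v̄ = (0.656 + 0.462) / 2 = 0.5590 m/s
q = v̄ × d × w = 0.5590 × 0.63 × 2.85 = 1.004 m³/s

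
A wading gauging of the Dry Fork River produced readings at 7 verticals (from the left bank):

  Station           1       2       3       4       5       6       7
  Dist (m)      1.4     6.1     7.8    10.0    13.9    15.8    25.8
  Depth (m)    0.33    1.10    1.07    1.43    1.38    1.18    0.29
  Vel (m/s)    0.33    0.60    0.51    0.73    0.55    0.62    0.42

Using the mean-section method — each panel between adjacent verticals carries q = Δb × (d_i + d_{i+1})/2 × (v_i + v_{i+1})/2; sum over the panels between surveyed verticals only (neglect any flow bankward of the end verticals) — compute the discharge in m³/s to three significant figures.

Panel 1-2: Δb = 4.7 m, d̄ = (0.33+1.10)/2 = 0.715, v̄ = (0.33+0.60)/2 = 0.465 → q = 4.7×0.715×0.465 = 1.563 m³/s
Panel 2-3: Δb = 1.7 m, d̄ = (1.10+1.07)/2 = 1.085, v̄ = (0.60+0.51)/2 = 0.555 → q = 1.7×1.085×0.555 = 1.024 m³/s
Panel 3-4: Δb = 2.2 m, d̄ = (1.07+1.43)/2 = 1.25, v̄ = (0.51+0.73)/2 = 0.62 → q = 2.2×1.25×0.62 = 1.705 m³/s
Panel 4-5: Δb = 3.9 m, d̄ = (1.43+1.38)/2 = 1.405, v̄ = (0.73+0.55)/2 = 0.64 → q = 3.9×1.405×0.64 = 3.507 m³/s
Panel 5-6: Δb = 1.9 m, d̄ = (1.38+1.18)/2 = 1.28, v̄ = (0.55+0.62)/2 = 0.585 → q = 1.9×1.28×0.585 = 1.423 m³/s
Panel 6-7: Δb = 10 m, d̄ = (1.18+0.29)/2 = 0.735, v̄ = (0.62+0.42)/2 = 0.52 → q = 10×0.735×0.52 = 3.822 m³/s
Q = Σ q = 13.04 m³/s

13.0 m³/s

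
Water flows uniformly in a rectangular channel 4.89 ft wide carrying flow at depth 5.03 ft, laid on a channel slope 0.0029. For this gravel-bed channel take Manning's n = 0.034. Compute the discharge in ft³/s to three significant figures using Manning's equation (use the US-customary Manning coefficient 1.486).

A = b·y = 4.89 × 5.03 = 24.60 ft²
P = b + 2y = 4.89 + 2×5.03 = 14.95 ft
R = A/P = 24.60/14.95 = 1.645 ft
Q = (1.486/n)·A·R^(2/3)·S^(1/2) = (1.486/0.034) × 24.60 × 1.645^(2/3) × 0.0029^(1/2) = 80.68 ft³/s

80.7 ft³/s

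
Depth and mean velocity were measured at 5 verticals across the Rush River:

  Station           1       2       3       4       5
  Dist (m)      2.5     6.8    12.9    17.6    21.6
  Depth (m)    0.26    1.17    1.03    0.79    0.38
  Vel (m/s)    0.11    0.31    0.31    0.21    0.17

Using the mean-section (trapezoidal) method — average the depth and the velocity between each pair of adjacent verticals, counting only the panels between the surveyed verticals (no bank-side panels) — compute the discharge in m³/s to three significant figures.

Panel 1-2: Δb = 4.3 m, d̄ = (0.26+1.17)/2 = 0.715, v̄ = (0.11+0.31)/2 = 0.21 → q = 4.3×0.715×0.21 = 0.6456 m³/s
Panel 2-3: Δb = 6.1 m, d̄ = (1.17+1.03)/2 = 1.1, v̄ = (0.31+0.31)/2 = 0.31 → q = 6.1×1.1×0.31 = 2.080 m³/s
Panel 3-4: Δb = 4.7 m, d̄ = (1.03+0.79)/2 = 0.91, v̄ = (0.31+0.21)/2 = 0.26 → q = 4.7×0.91×0.26 = 1.112 m³/s
Panel 4-5: Δb = 4 m, d̄ = (0.79+0.38)/2 = 0.585, v̄ = (0.21+0.17)/2 = 0.19 → q = 4×0.585×0.19 = 0.4446 m³/s
Q = Σ q = 4.282 m³/s

4.28 m³/s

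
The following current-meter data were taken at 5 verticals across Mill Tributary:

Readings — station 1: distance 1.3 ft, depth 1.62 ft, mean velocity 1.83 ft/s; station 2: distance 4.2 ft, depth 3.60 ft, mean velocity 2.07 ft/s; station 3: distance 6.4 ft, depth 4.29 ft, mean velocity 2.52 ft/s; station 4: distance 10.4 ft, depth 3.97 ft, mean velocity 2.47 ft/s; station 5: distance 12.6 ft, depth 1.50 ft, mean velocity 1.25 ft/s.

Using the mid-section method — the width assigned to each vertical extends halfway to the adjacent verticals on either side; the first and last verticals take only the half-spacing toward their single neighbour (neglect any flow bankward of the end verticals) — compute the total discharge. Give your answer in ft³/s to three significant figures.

89.3 ft³/s

w_1 = (4.2 − 1.3)/2 = 1.45 ft; q_1 = 1.83 × 1.62 × 1.45 = 4.299 ft³/s
w_2 = (6.4 − 1.3)/2 = 2.55 ft; q_2 = 2.07 × 3.60 × 2.55 = 19.00 ft³/s
w_3 = (10.4 − 4.2)/2 = 3.1 ft; q_3 = 2.52 × 4.29 × 3.1 = 33.51 ft³/s
w_4 = (12.6 − 6.4)/2 = 3.1 ft; q_4 = 2.47 × 3.97 × 3.1 = 30.40 ft³/s
w_5 = (12.6 − 10.4)/2 = 1.1 ft; q_5 = 1.25 × 1.50 × 1.1 = 2.063 ft³/s
Q = Σ qᵢ = 89.28 ft³/s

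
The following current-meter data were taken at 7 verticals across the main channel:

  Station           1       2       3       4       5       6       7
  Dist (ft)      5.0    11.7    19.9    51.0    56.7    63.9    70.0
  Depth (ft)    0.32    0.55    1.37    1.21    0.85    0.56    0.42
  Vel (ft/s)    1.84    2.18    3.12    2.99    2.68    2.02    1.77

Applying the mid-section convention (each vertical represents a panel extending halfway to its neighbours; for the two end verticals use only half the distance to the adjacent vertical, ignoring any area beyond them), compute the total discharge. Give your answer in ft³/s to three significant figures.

186 ft³/s

w_1 = (11.7 − 5.0)/2 = 3.35 ft; q_1 = 1.84 × 0.32 × 3.35 = 1.972 ft³/s
w_2 = (19.9 − 5.0)/2 = 7.45 ft; q_2 = 2.18 × 0.55 × 7.45 = 8.933 ft³/s
w_3 = (51.0 − 11.7)/2 = 19.65 ft; q_3 = 3.12 × 1.37 × 19.65 = 83.99 ft³/s
w_4 = (56.7 − 19.9)/2 = 18.4 ft; q_4 = 2.99 × 1.21 × 18.4 = 66.57 ft³/s
w_5 = (63.9 − 51.0)/2 = 6.45 ft; q_5 = 2.68 × 0.85 × 6.45 = 14.69 ft³/s
w_6 = (70.0 − 56.7)/2 = 6.65 ft; q_6 = 2.02 × 0.56 × 6.65 = 7.522 ft³/s
w_7 = (70.0 − 63.9)/2 = 3.05 ft; q_7 = 1.77 × 0.42 × 3.05 = 2.267 ft³/s
Q = Σ qᵢ = 185.9 ft³/s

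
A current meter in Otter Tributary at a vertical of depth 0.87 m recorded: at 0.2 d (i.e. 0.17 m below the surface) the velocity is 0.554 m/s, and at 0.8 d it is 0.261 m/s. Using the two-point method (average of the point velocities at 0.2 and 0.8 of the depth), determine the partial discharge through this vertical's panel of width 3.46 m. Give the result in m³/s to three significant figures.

v̄ = (0.554 + 0.261) / 2 = 0.4075 m/s
q = v̄ × d × w = 0.4075 × 0.87 × 3.46 = 1.227 m³/s

1.23 m³/s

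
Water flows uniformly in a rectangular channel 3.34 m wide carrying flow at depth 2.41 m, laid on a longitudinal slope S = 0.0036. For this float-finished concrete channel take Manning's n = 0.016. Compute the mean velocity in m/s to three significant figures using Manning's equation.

A = b·y = 3.34 × 2.41 = 8.049 m²
P = b + 2y = 3.34 + 2×2.41 = 8.160 m
R = A/P = 8.049/8.160 = 0.9864 m
Q = (1/n)·A·R^(2/3)·S^(1/2) = (1/0.016) × 8.049 × 0.9864^(2/3) × 0.0036^(1/2) = 29.91 m³/s
V = Q/A = 29.91/8.049 = 3.716 m/s

3.72 m/s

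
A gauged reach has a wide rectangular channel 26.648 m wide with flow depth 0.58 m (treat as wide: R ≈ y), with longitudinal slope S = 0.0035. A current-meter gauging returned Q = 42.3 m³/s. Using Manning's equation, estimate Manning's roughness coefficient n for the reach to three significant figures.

A = b·y = 26.648 × 0.58 = 15.46 m²
Wide channel: R ≈ y = 0.58 m
n = (1/Q)·A·R^(2/3)·S^(1/2) = (1/42.3) × 15.46 × 0.6955 × 0.05916 = 0.01503

0.0150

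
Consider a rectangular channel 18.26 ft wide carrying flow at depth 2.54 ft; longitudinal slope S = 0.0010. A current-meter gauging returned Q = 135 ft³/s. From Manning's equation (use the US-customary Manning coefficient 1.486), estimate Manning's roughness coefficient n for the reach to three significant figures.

A = b·y = 18.26 × 2.54 = 46.38 ft²
P = b + 2y = 18.26 + 2×2.54 = 23.34 ft
R = A/P = 46.38/23.34 = 1.987 ft
n = (1.486/Q)·A·R^(2/3)·S^(1/2) = (1.486/135) × 46.38 × 1.581 × 0.03162 = 0.02552

0.0255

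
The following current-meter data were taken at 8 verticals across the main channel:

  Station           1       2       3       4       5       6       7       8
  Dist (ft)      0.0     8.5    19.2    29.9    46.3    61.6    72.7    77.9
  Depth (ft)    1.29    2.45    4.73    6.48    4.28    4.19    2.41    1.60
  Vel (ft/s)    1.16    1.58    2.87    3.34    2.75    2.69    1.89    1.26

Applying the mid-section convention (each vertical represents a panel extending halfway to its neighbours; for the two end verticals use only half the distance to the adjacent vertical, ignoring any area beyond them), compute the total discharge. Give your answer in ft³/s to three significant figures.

860 ft³/s

w_1 = (8.5 − 0.0)/2 = 4.25 ft; q_1 = 1.16 × 1.29 × 4.25 = 6.360 ft³/s
w_2 = (19.2 − 0.0)/2 = 9.6 ft; q_2 = 1.58 × 2.45 × 9.6 = 37.16 ft³/s
w_3 = (29.9 − 8.5)/2 = 10.7 ft; q_3 = 2.87 × 4.73 × 10.7 = 145.3 ft³/s
w_4 = (46.3 − 19.2)/2 = 13.55 ft; q_4 = 3.34 × 6.48 × 13.55 = 293.3 ft³/s
w_5 = (61.6 − 29.9)/2 = 15.85 ft; q_5 = 2.75 × 4.28 × 15.85 = 186.6 ft³/s
w_6 = (72.7 − 46.3)/2 = 13.2 ft; q_6 = 2.69 × 4.19 × 13.2 = 148.8 ft³/s
w_7 = (77.9 − 61.6)/2 = 8.15 ft; q_7 = 1.89 × 2.41 × 8.15 = 37.12 ft³/s
w_8 = (77.9 − 72.7)/2 = 2.6 ft; q_8 = 1.26 × 1.60 × 2.6 = 5.242 ft³/s
Q = Σ qᵢ = 859.7 ft³/s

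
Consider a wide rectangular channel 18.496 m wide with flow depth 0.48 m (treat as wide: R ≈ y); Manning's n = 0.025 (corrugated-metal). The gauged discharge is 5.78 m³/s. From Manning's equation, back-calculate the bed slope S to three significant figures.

0.000705

A = b·y = 18.496 × 0.48 = 8.878 m²
Wide channel: R ≈ y = 0.48 m
S = (Q·n / (1·A·R^(2/3)))² = (5.78×0.025 / (1×8.878×0.6130))² = 0.0007049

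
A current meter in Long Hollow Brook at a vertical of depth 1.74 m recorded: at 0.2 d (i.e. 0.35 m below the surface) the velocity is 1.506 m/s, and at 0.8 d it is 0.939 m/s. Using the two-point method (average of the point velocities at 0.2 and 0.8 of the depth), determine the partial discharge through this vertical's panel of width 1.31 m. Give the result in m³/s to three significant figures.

2.79 m³/s

v̄ = (1.506 + 0.939) / 2 = 1.223 m/s
q = v̄ × d × w = 1.223 × 1.74 × 1.31 = 2.787 m³/s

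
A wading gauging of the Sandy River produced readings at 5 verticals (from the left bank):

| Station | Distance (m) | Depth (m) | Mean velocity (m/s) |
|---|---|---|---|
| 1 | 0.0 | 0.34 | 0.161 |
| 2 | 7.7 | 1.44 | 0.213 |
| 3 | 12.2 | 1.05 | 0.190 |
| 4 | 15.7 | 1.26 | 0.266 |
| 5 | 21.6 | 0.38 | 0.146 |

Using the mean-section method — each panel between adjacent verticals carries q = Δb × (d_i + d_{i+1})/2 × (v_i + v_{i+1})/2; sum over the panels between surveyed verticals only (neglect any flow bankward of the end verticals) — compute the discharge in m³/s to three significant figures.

4.33 m³/s

Panel 1-2: Δb = 7.7 m, d̄ = (0.34+1.44)/2 = 0.89, v̄ = (0.161+0.213)/2 = 0.187 → q = 7.7×0.89×0.187 = 1.282 m³/s
Panel 2-3: Δb = 4.5 m, d̄ = (1.44+1.05)/2 = 1.245, v̄ = (0.213+0.190)/2 = 0.2015 → q = 4.5×1.245×0.2015 = 1.129 m³/s
Panel 3-4: Δb = 3.5 m, d̄ = (1.05+1.26)/2 = 1.155, v̄ = (0.190+0.266)/2 = 0.228 → q = 3.5×1.155×0.228 = 0.9217 m³/s
Panel 4-5: Δb = 5.9 m, d̄ = (1.26+0.38)/2 = 0.82, v̄ = (0.266+0.146)/2 = 0.206 → q = 5.9×0.82×0.206 = 0.9966 m³/s
Q = Σ q = 4.329 m³/s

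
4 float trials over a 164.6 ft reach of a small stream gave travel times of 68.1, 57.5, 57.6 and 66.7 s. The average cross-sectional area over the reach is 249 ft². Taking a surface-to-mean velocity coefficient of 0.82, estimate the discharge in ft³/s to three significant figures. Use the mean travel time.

538 ft³/s

t̄ = (68.1 + 57.5 + 57.6 + 66.7) / 4 = 62.475 s
v_surface = L / t̄ = 164.6 / 62.475 = 2.635 ft/s
v_mean = 0.82 × 2.635 = 2.160 ft/s
Q = A × v_mean = 249 × 2.160 = 537.9 ft³/s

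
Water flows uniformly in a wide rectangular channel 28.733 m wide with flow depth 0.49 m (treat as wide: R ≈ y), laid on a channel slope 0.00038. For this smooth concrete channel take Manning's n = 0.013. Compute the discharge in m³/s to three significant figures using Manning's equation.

13.1 m³/s

A = b·y = 28.733 × 0.49 = 14.08 m²
Wide channel: R ≈ y = 0.49 m
Q = (1/n)·A·R^(2/3)·S^(1/2) = (1/0.013) × 14.08 × 0.4900^(2/3) × 0.00038^(1/2) = 13.12 m³/s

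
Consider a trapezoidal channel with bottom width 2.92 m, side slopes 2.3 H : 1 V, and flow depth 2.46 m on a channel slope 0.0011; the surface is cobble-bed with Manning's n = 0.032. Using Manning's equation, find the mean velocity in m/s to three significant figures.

A = (b + z·y)·y = (2.92 + 2.3×2.46)×2.46 = 21.10 m²
P = b + 2y√(1+z²) = 2.92 + 2×2.46×√(1+2.3²) = 15.26 m
R = A/P = 21.10/15.26 = 1.383 m
Q = (1/n)·A·R^(2/3)·S^(1/2) = (1/0.032) × 21.10 × 1.383^(2/3) × 0.0011^(1/2) = 27.15 m³/s
V = Q/A = 27.15/21.10 = 1.286 m/s

1.29 m/s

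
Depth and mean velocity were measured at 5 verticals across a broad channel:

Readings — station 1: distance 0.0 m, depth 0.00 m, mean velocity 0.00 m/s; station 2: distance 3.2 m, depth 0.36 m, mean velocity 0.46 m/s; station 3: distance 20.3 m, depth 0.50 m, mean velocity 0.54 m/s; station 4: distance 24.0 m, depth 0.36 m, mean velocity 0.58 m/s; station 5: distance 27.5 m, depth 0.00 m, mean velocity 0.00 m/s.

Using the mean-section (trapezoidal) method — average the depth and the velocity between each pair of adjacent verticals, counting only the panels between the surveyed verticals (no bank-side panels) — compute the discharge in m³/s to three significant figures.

4.88 m³/s

Panel 1-2: Δb = 3.2 m, d̄ = (0.00+0.36)/2 = 0.18, v̄ = (0.00+0.46)/2 = 0.23 → q = 3.2×0.18×0.23 = 0.1325 m³/s
Panel 2-3: Δb = 17.1 m, d̄ = (0.36+0.50)/2 = 0.43, v̄ = (0.46+0.54)/2 = 0.5 → q = 17.1×0.43×0.5 = 3.677 m³/s
Panel 3-4: Δb = 3.7 m, d̄ = (0.50+0.36)/2 = 0.43, v̄ = (0.54+0.58)/2 = 0.56 → q = 3.7×0.43×0.56 = 0.8910 m³/s
Panel 4-5: Δb = 3.5 m, d̄ = (0.36+0.00)/2 = 0.18, v̄ = (0.58+0.00)/2 = 0.29 → q = 3.5×0.18×0.29 = 0.1827 m³/s
Q = Σ q = 4.883 m³/s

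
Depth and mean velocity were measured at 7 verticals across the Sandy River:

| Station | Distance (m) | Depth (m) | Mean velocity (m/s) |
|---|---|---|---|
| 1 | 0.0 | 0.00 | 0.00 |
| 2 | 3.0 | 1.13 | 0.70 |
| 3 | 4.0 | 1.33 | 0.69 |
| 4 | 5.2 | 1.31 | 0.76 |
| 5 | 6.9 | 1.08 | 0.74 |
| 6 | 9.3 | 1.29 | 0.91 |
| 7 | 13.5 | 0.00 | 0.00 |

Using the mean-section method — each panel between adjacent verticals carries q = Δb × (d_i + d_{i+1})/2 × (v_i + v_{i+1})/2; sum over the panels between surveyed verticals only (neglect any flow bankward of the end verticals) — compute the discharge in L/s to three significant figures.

Panel 1-2: Δb = 3 m, d̄ = (0.00+1.13)/2 = 0.565, v̄ = (0.00+0.70)/2 = 0.35 → q = 3×0.565×0.35 = 0.5933 m³/s
Panel 2-3: Δb = 1 m, d̄ = (1.13+1.33)/2 = 1.23, v̄ = (0.70+0.69)/2 = 0.695 → q = 1×1.23×0.695 = 0.8549 m³/s
Panel 3-4: Δb = 1.2 m, d̄ = (1.33+1.31)/2 = 1.32, v̄ = (0.69+0.76)/2 = 0.725 → q = 1.2×1.32×0.725 = 1.148 m³/s
Panel 4-5: Δb = 1.7 m, d̄ = (1.31+1.08)/2 = 1.195, v̄ = (0.76+0.74)/2 = 0.75 → q = 1.7×1.195×0.75 = 1.524 m³/s
Panel 5-6: Δb = 2.4 m, d̄ = (1.08+1.29)/2 = 1.185, v̄ = (0.74+0.91)/2 = 0.825 → q = 2.4×1.185×0.825 = 2.346 m³/s
Panel 6-7: Δb = 4.2 m, d̄ = (1.29+0.00)/2 = 0.645, v̄ = (0.91+0.00)/2 = 0.455 → q = 4.2×0.645×0.455 = 1.233 m³/s
Q = Σ q = 7.699 m³/s
= 7.699 × 1000 = 7699 L/s

7700 L/s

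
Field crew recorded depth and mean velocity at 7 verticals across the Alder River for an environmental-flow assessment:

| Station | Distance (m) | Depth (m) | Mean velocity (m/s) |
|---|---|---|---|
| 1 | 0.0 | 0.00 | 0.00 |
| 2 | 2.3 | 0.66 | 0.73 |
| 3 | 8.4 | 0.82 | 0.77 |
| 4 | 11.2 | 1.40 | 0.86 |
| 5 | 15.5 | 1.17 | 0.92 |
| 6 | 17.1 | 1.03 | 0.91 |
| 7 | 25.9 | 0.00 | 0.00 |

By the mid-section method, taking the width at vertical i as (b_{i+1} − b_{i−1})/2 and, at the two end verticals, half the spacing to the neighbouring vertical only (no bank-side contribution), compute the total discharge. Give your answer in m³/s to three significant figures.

w_2 = (8.4 − 0.0)/2 = 4.2 m; q_2 = 0.73 × 0.66 × 4.2 = 2.024 m³/s
w_3 = (11.2 − 2.3)/2 = 4.45 m; q_3 = 0.77 × 0.82 × 4.45 = 2.810 m³/s
w_4 = (15.5 − 8.4)/2 = 3.55 m; q_4 = 0.86 × 1.40 × 3.55 = 4.274 m³/s
w_5 = (17.1 − 11.2)/2 = 2.95 m; q_5 = 0.92 × 1.17 × 2.95 = 3.175 m³/s
w_6 = (25.9 − 15.5)/2 = 5.2 m; q_6 = 0.91 × 1.03 × 5.2 = 4.874 m³/s
Stations 1, 7 contribute zero (depth or velocity is 0).
Q = Σ qᵢ = 17.16 m³/s

17.2 m³/s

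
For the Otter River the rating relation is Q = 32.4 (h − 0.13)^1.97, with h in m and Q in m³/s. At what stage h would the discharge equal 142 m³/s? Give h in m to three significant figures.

h − h₀ = (Q/C)^(1/b) = (142/32.4)^(1/1.97) = 2.117 m
h = 0.13 + 2.117 = 2.247 m

2.25 m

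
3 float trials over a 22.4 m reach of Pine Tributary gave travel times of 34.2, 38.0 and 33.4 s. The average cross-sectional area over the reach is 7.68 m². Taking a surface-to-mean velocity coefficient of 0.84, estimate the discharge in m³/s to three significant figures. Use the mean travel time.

4.11 m³/s

t̄ = (34.2 + 38.0 + 33.4) / 3 = 35.2 s
v_surface = L / t̄ = 22.4 / 35.2 = 0.6364 m/s
v_mean = 0.84 × 0.6364 = 0.5345 m/s
Q = A × v_mean = 7.68 × 0.5345 = 4.105 m³/s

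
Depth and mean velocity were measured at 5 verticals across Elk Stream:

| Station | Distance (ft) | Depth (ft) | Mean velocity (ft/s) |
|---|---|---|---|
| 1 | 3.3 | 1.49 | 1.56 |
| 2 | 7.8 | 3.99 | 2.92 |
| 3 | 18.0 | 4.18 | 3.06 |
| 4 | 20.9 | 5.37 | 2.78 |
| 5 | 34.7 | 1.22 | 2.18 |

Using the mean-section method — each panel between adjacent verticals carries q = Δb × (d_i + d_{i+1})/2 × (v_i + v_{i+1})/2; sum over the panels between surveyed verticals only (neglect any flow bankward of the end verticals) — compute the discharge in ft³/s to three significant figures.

Panel 1-2: Δb = 4.5 ft, d̄ = (1.49+3.99)/2 = 2.74, v̄ = (1.56+2.92)/2 = 2.24 → q = 4.5×2.74×2.24 = 27.62 ft³/s
Panel 2-3: Δb = 10.2 ft, d̄ = (3.99+4.18)/2 = 4.085, v̄ = (2.92+3.06)/2 = 2.99 → q = 10.2×4.085×2.99 = 124.6 ft³/s
Panel 3-4: Δb = 2.9 ft, d̄ = (4.18+5.37)/2 = 4.775, v̄ = (3.06+2.78)/2 = 2.92 → q = 2.9×4.775×2.92 = 40.43 ft³/s
Panel 4-5: Δb = 13.8 ft, d̄ = (5.37+1.22)/2 = 3.295, v̄ = (2.78+2.18)/2 = 2.48 → q = 13.8×3.295×2.48 = 112.8 ft³/s
Q = Σ q = 305.4 ft³/s

305 ft³/s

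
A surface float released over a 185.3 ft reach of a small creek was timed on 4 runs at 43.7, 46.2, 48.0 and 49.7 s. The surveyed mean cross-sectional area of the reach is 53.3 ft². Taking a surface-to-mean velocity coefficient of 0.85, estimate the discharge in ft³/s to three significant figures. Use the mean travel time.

t̄ = (43.7 + 46.2 + 48.0 + 49.7) / 4 = 46.9 s
v_surface = L / t̄ = 185.3 / 46.9 = 3.951 ft/s
v_mean = 0.85 × 3.951 = 3.358 ft/s
Q = A × v_mean = 53.3 × 3.358 = 179.0 ft³/s

179 ft³/s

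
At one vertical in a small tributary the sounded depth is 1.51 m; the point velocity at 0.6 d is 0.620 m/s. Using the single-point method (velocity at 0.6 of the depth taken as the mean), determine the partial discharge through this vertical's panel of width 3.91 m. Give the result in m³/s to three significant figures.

3.66 m³/s

v̄ = v₀.₆ = 0.620 m/s
q = v̄ × d × w = 0.6200 × 1.51 × 3.91 = 3.661 m³/s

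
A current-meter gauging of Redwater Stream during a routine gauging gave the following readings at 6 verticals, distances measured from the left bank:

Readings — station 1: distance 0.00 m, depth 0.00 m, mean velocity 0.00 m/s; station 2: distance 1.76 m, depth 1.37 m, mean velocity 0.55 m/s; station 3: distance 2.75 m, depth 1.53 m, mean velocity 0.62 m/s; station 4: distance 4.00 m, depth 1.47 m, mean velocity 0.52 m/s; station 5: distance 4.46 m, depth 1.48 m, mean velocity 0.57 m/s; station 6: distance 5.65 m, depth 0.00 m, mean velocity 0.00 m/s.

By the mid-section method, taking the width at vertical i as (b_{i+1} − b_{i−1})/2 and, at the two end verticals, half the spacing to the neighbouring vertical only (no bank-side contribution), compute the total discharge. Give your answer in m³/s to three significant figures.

3.45 m³/s

w_2 = (2.75 − 0.00)/2 = 1.375 m; q_2 = 0.55 × 1.37 × 1.375 = 1.036 m³/s
w_3 = (4.00 − 1.76)/2 = 1.12 m; q_3 = 0.62 × 1.53 × 1.12 = 1.062 m³/s
w_4 = (4.46 − 2.75)/2 = 0.855 m; q_4 = 0.52 × 1.47 × 0.855 = 0.6536 m³/s
w_5 = (5.65 − 4.00)/2 = 0.825 m; q_5 = 0.57 × 1.48 × 0.825 = 0.6960 m³/s
Stations 1, 6 contribute zero (depth or velocity is 0).
Q = Σ qᵢ = 3.448 m³/s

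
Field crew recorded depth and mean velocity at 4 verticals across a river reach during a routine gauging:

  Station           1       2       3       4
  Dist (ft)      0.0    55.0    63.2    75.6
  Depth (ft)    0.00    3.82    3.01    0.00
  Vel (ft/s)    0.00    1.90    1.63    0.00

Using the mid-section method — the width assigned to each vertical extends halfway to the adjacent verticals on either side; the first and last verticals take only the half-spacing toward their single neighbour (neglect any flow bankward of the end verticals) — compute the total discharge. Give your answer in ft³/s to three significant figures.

w_2 = (63.2 − 0.0)/2 = 31.6 ft; q_2 = 1.90 × 3.82 × 31.6 = 229.4 ft³/s
w_3 = (75.6 − 55.0)/2 = 10.3 ft; q_3 = 1.63 × 3.01 × 10.3 = 50.53 ft³/s
Stations 1, 4 contribute zero (depth or velocity is 0).
Q = Σ qᵢ = 279.9 ft³/s

280 ft³/s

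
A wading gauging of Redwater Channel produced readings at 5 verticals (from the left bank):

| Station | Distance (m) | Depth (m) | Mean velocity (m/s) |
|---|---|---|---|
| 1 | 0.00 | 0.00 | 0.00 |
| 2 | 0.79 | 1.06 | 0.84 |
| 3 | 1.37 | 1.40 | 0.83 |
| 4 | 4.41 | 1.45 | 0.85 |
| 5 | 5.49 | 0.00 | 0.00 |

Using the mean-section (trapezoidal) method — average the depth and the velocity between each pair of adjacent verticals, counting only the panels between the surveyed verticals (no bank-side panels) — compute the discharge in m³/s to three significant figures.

Panel 1-2: Δb = 0.79 m, d̄ = (0.00+1.06)/2 = 0.53, v̄ = (0.00+0.84)/2 = 0.42 → q = 0.79×0.53×0.42 = 0.1759 m³/s
Panel 2-3: Δb = 0.58 m, d̄ = (1.06+1.40)/2 = 1.23, v̄ = (0.84+0.83)/2 = 0.835 → q = 0.58×1.23×0.835 = 0.5957 m³/s
Panel 3-4: Δb = 3.04 m, d̄ = (1.40+1.45)/2 = 1.425, v̄ = (0.83+0.85)/2 = 0.84 → q = 3.04×1.425×0.84 = 3.639 m³/s
Panel 4-5: Δb = 1.08 m, d̄ = (1.45+0.00)/2 = 0.725, v̄ = (0.85+0.00)/2 = 0.425 → q = 1.08×0.725×0.425 = 0.3328 m³/s
Q = Σ q = 4.743 m³/s

4.74 m³/s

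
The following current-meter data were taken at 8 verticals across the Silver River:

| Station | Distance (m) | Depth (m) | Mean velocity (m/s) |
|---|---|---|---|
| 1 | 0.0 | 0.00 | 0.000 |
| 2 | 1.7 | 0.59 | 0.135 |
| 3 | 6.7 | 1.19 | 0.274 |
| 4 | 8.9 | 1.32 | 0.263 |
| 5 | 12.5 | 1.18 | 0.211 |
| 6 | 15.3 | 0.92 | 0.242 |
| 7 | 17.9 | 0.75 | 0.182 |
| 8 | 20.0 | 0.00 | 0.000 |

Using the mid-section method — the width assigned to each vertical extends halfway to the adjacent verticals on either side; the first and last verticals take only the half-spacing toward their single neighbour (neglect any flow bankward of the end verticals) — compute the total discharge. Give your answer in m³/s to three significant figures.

w_2 = (6.7 − 0.0)/2 = 3.35 m; q_2 = 0.135 × 0.59 × 3.35 = 0.2668 m³/s
w_3 = (8.9 − 1.7)/2 = 3.6 m; q_3 = 0.274 × 1.19 × 3.6 = 1.174 m³/s
w_4 = (12.5 − 6.7)/2 = 2.9 m; q_4 = 0.263 × 1.32 × 2.9 = 1.007 m³/s
w_5 = (15.3 − 8.9)/2 = 3.2 m; q_5 = 0.211 × 1.18 × 3.2 = 0.7967 m³/s
w_6 = (17.9 − 12.5)/2 = 2.7 m; q_6 = 0.242 × 0.92 × 2.7 = 0.6011 m³/s
w_7 = (20.0 − 15.3)/2 = 2.35 m; q_7 = 0.182 × 0.75 × 2.35 = 0.3208 m³/s
Stations 1, 8 contribute zero (depth or velocity is 0).
Q = Σ qᵢ = 4.166 m³/s

4.17 m³/s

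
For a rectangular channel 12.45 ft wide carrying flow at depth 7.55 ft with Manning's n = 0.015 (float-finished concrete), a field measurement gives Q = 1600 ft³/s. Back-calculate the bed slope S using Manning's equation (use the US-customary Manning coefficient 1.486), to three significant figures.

A = b·y = 12.45 × 7.55 = 94.00 ft²
P = b + 2y = 12.45 + 2×7.55 = 27.55 ft
R = A/P = 94.00/27.55 = 3.412 ft
S = (Q·n / (1.486·A·R^(2/3)))² = (1600×0.015 / (1.486×94.00×2.266))² = 0.005748

0.00575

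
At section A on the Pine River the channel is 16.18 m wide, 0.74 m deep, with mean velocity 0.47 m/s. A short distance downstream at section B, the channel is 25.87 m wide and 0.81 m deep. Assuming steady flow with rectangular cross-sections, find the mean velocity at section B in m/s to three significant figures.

Q = A₁V₁ = (16.18×0.74) × 0.47 = 5.627 m³/s
A₂ = 25.87 × 0.81 = 20.95 m²
V₂ = Q/A₂ = 5.627/20.95 = 0.2686 m/s

0.269 m/s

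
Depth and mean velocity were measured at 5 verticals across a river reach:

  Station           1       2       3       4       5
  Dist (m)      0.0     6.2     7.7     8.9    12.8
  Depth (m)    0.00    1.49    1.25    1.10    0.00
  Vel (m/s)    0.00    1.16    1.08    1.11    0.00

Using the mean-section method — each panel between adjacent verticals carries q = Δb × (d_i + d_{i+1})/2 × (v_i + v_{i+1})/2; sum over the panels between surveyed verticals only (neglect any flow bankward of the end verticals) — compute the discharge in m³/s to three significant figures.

7.72 m³/s

Panel 1-2: Δb = 6.2 m, d̄ = (0.00+1.49)/2 = 0.745, v̄ = (0.00+1.16)/2 = 0.58 → q = 6.2×0.745×0.58 = 2.679 m³/s
Panel 2-3: Δb = 1.5 m, d̄ = (1.49+1.25)/2 = 1.37, v̄ = (1.16+1.08)/2 = 1.12 → q = 1.5×1.37×1.12 = 2.302 m³/s
Panel 3-4: Δb = 1.2 m, d̄ = (1.25+1.10)/2 = 1.175, v̄ = (1.08+1.11)/2 = 1.095 → q = 1.2×1.175×1.095 = 1.544 m³/s
Panel 4-5: Δb = 3.9 m, d̄ = (1.10+0.00)/2 = 0.55, v̄ = (1.11+0.00)/2 = 0.555 → q = 3.9×0.55×0.555 = 1.190 m³/s
Q = Σ q = 7.715 m³/s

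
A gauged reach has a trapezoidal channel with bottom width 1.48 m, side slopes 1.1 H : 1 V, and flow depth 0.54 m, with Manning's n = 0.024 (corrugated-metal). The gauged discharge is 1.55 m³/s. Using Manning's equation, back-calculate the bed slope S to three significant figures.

0.00426

A = (b + z·y)·y = (1.48 + 1.1×0.54)×0.54 = 1.120 m²
P = b + 2y√(1+z²) = 1.48 + 2×0.54×√(1+1.1²) = 3.086 m
R = A/P = 1.120/3.086 = 0.3630 m
S = (Q·n / (1·A·R^(2/3)))² = (1.55×0.024 / (1×1.120×0.5088))² = 0.004261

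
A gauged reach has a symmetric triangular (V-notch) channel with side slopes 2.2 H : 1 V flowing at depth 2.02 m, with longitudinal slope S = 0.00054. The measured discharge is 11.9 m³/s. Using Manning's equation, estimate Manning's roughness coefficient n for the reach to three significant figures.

0.0166

A = z·y² = 2.2×2.02² = 8.977 m²
P = 2y√(1+z²) = 2×2.02×√(1+2.2²) = 9.763 m
R = A/P = 8.977/9.763 = 0.9195 m
n = (1/Q)·A·R^(2/3)·S^(1/2) = (1/11.9) × 8.977 × 0.9456 × 0.02324 = 0.01658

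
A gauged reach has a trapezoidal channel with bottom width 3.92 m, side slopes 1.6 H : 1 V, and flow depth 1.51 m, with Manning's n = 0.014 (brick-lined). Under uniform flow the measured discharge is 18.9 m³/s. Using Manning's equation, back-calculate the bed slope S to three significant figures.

0.000770

A = (b + z·y)·y = (3.92 + 1.6×1.51)×1.51 = 9.567 m²
P = b + 2y√(1+z²) = 3.92 + 2×1.51×√(1+1.6²) = 9.618 m
R = A/P = 9.567/9.618 = 0.9947 m
S = (Q·n / (1·A·R^(2/3)))² = (18.9×0.014 / (1×9.567×0.9965))² = 0.0007703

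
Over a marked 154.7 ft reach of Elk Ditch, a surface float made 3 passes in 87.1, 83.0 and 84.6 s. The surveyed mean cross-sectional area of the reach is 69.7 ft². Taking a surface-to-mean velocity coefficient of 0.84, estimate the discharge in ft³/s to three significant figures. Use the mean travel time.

107 ft³/s

t̄ = (87.1 + 83.0 + 84.6) / 3 = 84.9 s
v_surface = L / t̄ = 154.7 / 84.9 = 1.822 ft/s
v_mean = 0.84 × 1.822 = 1.531 ft/s
Q = A × v_mean = 69.7 × 1.531 = 106.7 ft³/s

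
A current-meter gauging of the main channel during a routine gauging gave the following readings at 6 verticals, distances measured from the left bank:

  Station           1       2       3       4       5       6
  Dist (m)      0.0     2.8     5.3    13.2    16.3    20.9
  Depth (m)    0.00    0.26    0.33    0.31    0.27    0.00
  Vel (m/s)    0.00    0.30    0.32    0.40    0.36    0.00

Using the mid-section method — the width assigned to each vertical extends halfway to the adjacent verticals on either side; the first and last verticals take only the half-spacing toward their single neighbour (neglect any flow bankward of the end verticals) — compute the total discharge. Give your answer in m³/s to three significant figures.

1.81 m³/s

w_2 = (5.3 − 0.0)/2 = 2.65 m; q_2 = 0.30 × 0.26 × 2.65 = 0.2067 m³/s
w_3 = (13.2 − 2.8)/2 = 5.2 m; q_3 = 0.32 × 0.33 × 5.2 = 0.5491 m³/s
w_4 = (16.3 − 5.3)/2 = 5.5 m; q_4 = 0.40 × 0.31 × 5.5 = 0.6820 m³/s
w_5 = (20.9 − 13.2)/2 = 3.85 m; q_5 = 0.36 × 0.27 × 3.85 = 0.3742 m³/s
Stations 1, 6 contribute zero (depth or velocity is 0).
Q = Σ qᵢ = 1.812 m³/s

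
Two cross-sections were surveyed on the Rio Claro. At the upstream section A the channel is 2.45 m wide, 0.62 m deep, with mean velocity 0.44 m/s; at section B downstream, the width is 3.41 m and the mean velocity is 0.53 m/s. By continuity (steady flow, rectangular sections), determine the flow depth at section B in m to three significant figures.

0.370 m

Q = A₁V₁ = (2.45×0.62) × 0.44 = 0.6684 m³/s
d₂ = Q/(b₂ V₂) = 0.6684/(3.41×0.53) = 0.3698 m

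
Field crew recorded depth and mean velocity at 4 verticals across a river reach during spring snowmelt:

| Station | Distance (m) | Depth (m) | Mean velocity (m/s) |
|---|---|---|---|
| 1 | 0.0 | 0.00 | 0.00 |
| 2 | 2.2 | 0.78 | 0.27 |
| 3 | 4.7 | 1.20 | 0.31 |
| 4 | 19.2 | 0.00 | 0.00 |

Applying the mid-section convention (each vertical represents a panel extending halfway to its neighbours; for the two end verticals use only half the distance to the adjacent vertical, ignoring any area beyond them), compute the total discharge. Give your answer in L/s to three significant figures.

w_2 = (4.7 − 0.0)/2 = 2.35 m; q_2 = 0.27 × 0.78 × 2.35 = 0.4949 m³/s
w_3 = (19.2 − 2.2)/2 = 8.5 m; q_3 = 0.31 × 1.20 × 8.5 = 3.162 m³/s
Stations 1, 4 contribute zero (depth or velocity is 0).
Q = Σ qᵢ = 3.657 m³/s
= 3.657 × 1000 = 3657 L/s

3660 L/s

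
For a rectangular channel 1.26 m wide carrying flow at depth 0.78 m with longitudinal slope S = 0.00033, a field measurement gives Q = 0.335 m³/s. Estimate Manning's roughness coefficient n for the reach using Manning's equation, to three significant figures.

0.0264

A = b·y = 1.26 × 0.78 = 0.9828 m²
P = b + 2y = 1.26 + 2×0.78 = 2.820 m
R = A/P = 0.9828/2.820 = 0.3485 m
n = (1/Q)·A·R^(2/3)·S^(1/2) = (1/0.335) × 0.9828 × 0.4952 × 0.01817 = 0.02639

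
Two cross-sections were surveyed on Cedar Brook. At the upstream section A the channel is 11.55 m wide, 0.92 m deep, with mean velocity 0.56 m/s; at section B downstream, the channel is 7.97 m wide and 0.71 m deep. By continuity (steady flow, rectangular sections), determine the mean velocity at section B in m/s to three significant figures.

1.05 m/s

Q = A₁V₁ = (11.55×0.92) × 0.56 = 5.951 m³/s
A₂ = 7.97 × 0.71 = 5.659 m²
V₂ = Q/A₂ = 5.951/5.659 = 1.052 m/s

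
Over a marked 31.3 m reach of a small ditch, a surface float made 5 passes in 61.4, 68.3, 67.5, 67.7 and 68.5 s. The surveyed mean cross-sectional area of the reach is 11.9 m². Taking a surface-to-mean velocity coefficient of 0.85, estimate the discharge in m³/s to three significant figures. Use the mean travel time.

t̄ = (61.4 + 68.3 + 67.5 + 67.7 + 68.5) / 5 = 66.68 s
v_surface = L / t̄ = 31.3 / 66.68 = 0.4694 m/s
v_mean = 0.85 × 0.4694 = 0.3990 m/s
Q = A × v_mean = 11.9 × 0.3990 = 4.748 m³/s

4.75 m³/s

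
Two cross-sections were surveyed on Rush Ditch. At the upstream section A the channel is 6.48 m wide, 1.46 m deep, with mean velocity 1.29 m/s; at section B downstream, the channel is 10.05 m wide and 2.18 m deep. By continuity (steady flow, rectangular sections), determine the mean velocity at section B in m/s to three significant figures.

0.557 m/s

Q = A₁V₁ = (6.48×1.46) × 1.29 = 12.20 m³/s
A₂ = 10.05 × 2.18 = 21.91 m²
V₂ = Q/A₂ = 12.20/21.91 = 0.5571 m/s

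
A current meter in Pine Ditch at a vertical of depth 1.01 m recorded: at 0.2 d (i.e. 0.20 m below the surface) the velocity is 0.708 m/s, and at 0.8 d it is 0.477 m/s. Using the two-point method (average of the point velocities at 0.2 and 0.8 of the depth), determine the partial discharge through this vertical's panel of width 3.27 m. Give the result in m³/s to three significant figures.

1.96 m³/s

v̄ = (0.708 + 0.477) / 2 = 0.5925 m/s
q = v̄ × d × w = 0.5925 × 1.01 × 3.27 = 1.957 m³/s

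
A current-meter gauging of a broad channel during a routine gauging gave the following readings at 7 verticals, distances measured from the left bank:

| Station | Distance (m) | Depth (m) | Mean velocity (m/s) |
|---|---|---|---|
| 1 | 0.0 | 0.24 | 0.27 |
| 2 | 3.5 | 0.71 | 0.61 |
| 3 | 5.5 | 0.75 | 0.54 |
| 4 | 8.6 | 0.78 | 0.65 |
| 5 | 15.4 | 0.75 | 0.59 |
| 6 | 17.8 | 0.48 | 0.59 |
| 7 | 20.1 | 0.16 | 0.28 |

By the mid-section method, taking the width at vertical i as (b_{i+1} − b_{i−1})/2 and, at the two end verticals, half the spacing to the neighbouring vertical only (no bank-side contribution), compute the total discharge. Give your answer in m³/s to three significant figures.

w_1 = (3.5 − 0.0)/2 = 1.75 m; q_1 = 0.27 × 0.24 × 1.75 = 0.1134 m³/s
w_2 = (5.5 − 0.0)/2 = 2.75 m; q_2 = 0.61 × 0.71 × 2.75 = 1.191 m³/s
w_3 = (8.6 − 3.5)/2 = 2.55 m; q_3 = 0.54 × 0.75 × 2.55 = 1.033 m³/s
w_4 = (15.4 − 5.5)/2 = 4.95 m; q_4 = 0.65 × 0.78 × 4.95 = 2.510 m³/s
w_5 = (17.8 − 8.6)/2 = 4.6 m; q_5 = 0.59 × 0.75 × 4.6 = 2.036 m³/s
w_6 = (20.1 − 15.4)/2 = 2.35 m; q_6 = 0.59 × 0.48 × 2.35 = 0.6655 m³/s
w_7 = (20.1 − 17.8)/2 = 1.15 m; q_7 = 0.28 × 0.16 × 1.15 = 0.05152 m³/s
Q = Σ qᵢ = 7.599 m³/s

7.60 m³/s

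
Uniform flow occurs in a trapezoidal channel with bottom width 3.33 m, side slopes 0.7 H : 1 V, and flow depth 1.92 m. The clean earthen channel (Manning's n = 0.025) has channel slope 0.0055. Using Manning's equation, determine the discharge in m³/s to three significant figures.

A = (b + z·y)·y = (3.33 + 0.7×1.92)×1.92 = 8.974 m²
P = b + 2y√(1+z²) = 3.33 + 2×1.92×√(1+0.7²) = 8.017 m
R = A/P = 8.974/8.017 = 1.119 m
Q = (1/n)·A·R^(2/3)·S^(1/2) = (1/0.025) × 8.974 × 1.119^(2/3) × 0.0055^(1/2) = 28.70 m³/s

28.7 m³/s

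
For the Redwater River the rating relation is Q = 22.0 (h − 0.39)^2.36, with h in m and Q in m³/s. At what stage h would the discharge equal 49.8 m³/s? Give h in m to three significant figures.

1.80 m

h − h₀ = (Q/C)^(1/b) = (49.8/22.0)^(1/2.36) = 1.414 m
h = 0.39 + 1.414 = 1.804 m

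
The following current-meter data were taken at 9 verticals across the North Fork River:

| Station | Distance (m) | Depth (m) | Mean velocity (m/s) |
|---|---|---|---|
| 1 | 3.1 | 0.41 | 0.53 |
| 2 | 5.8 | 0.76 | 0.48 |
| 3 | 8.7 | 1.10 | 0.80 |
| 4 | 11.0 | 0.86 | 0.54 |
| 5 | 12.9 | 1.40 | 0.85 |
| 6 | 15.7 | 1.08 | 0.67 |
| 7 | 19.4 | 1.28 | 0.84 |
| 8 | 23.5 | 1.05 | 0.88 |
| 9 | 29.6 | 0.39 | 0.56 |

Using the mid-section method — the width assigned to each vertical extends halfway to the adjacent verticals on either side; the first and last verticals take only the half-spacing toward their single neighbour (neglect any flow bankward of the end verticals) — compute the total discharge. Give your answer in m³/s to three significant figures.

w_1 = (5.8 − 3.1)/2 = 1.35 m; q_1 = 0.53 × 0.41 × 1.35 = 0.2934 m³/s
w_2 = (8.7 − 3.1)/2 = 2.8 m; q_2 = 0.48 × 0.76 × 2.8 = 1.021 m³/s
w_3 = (11.0 − 5.8)/2 = 2.6 m; q_3 = 0.80 × 1.10 × 2.6 = 2.288 m³/s
w_4 = (12.9 − 8.7)/2 = 2.1 m; q_4 = 0.54 × 0.86 × 2.1 = 0.9752 m³/s
w_5 = (15.7 − 11.0)/2 = 2.35 m; q_5 = 0.85 × 1.40 × 2.35 = 2.797 m³/s
w_6 = (19.4 − 12.9)/2 = 3.25 m; q_6 = 0.67 × 1.08 × 3.25 = 2.352 m³/s
w_7 = (23.5 − 15.7)/2 = 3.9 m; q_7 = 0.84 × 1.28 × 3.9 = 4.193 m³/s
w_8 = (29.6 − 19.4)/2 = 5.1 m; q_8 = 0.88 × 1.05 × 5.1 = 4.712 m³/s
w_9 = (29.6 − 23.5)/2 = 3.05 m; q_9 = 0.56 × 0.39 × 3.05 = 0.6661 m³/s
Q = Σ qᵢ = 19.30 m³/s

19.3 m³/s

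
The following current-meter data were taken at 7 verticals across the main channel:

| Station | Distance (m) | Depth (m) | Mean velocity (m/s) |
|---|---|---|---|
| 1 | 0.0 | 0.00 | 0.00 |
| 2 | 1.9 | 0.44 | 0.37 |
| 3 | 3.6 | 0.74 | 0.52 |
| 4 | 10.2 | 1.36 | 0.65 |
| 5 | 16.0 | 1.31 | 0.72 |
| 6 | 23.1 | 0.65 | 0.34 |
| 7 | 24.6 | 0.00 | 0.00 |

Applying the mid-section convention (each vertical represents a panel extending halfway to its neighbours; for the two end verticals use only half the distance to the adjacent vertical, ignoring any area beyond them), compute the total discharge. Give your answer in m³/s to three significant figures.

14.4 m³/s

w_2 = (3.6 − 0.0)/2 = 1.8 m; q_2 = 0.37 × 0.44 × 1.8 = 0.2930 m³/s
w_3 = (10.2 − 1.9)/2 = 4.15 m; q_3 = 0.52 × 0.74 × 4.15 = 1.597 m³/s
w_4 = (16.0 − 3.6)/2 = 6.2 m; q_4 = 0.65 × 1.36 × 6.2 = 5.481 m³/s
w_5 = (23.1 − 10.2)/2 = 6.45 m; q_5 = 0.72 × 1.31 × 6.45 = 6.084 m³/s
w_6 = (24.6 − 16.0)/2 = 4.3 m; q_6 = 0.34 × 0.65 × 4.3 = 0.9503 m³/s
Stations 1, 7 contribute zero (depth or velocity is 0).
Q = Σ qᵢ = 14.40 m³/s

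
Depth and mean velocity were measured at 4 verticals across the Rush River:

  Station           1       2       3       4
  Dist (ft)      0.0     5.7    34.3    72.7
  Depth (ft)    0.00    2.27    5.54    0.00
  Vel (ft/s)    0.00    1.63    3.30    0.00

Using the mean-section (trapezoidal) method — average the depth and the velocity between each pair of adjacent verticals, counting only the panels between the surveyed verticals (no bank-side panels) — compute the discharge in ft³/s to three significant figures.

Panel 1-2: Δb = 5.7 ft, d̄ = (0.00+2.27)/2 = 1.135, v̄ = (0.00+1.63)/2 = 0.815 → q = 5.7×1.135×0.815 = 5.273 ft³/s
Panel 2-3: Δb = 28.6 ft, d̄ = (2.27+5.54)/2 = 3.905, v̄ = (1.63+3.30)/2 = 2.465 → q = 28.6×3.905×2.465 = 275.3 ft³/s
Panel 3-4: Δb = 38.4 ft, d̄ = (5.54+0.00)/2 = 2.77, v̄ = (3.30+0.00)/2 = 1.65 → q = 38.4×2.77×1.65 = 175.5 ft³/s
Q = Σ q = 456.1 ft³/s

456 ft³/s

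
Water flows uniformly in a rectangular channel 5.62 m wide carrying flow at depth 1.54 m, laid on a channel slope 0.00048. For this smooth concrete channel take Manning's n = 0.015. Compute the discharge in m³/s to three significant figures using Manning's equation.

12.6 m³/s

A = b·y = 5.62 × 1.54 = 8.655 m²
P = b + 2y = 5.62 + 2×1.54 = 8.700 m
R = A/P = 8.655/8.700 = 0.9948 m
Q = (1/n)·A·R^(2/3)·S^(1/2) = (1/0.015) × 8.655 × 0.9948^(2/3) × 0.00048^(1/2) = 12.60 m³/s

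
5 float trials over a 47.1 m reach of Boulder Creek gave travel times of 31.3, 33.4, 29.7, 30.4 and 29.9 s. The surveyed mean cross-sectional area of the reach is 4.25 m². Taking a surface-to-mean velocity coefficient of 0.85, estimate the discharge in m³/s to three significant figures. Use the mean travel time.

t̄ = (31.3 + 33.4 + 29.7 + 30.4 + 29.9) / 5 = 30.94 s
v_surface = L / t̄ = 47.1 / 30.94 = 1.522 m/s
v_mean = 0.85 × 1.522 = 1.294 m/s
Q = A × v_mean = 4.25 × 1.294 = 5.499 m³/s

5.50 m³/s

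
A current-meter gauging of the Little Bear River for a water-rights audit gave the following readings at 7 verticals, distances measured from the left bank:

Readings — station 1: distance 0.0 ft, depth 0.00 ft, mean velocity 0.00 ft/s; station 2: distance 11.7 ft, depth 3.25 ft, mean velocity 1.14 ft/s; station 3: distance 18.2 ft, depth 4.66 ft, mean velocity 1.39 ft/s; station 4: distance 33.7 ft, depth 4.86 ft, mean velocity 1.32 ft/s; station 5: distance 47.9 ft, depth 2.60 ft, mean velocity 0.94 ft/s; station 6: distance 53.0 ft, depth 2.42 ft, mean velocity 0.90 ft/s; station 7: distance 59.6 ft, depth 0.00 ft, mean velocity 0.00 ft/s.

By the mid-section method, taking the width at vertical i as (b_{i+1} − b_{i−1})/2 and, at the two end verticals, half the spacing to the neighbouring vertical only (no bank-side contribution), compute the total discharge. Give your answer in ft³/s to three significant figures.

w_2 = (18.2 − 0.0)/2 = 9.1 ft; q_2 = 1.14 × 3.25 × 9.1 = 33.72 ft³/s
w_3 = (33.7 − 11.7)/2 = 11 ft; q_3 = 1.39 × 4.66 × 11 = 71.25 ft³/s
w_4 = (47.9 − 18.2)/2 = 14.85 ft; q_4 = 1.32 × 4.86 × 14.85 = 95.27 ft³/s
w_5 = (53.0 − 33.7)/2 = 9.65 ft; q_5 = 0.94 × 2.60 × 9.65 = 23.58 ft³/s
w_6 = (59.6 − 47.9)/2 = 5.85 ft; q_6 = 0.90 × 2.42 × 5.85 = 12.74 ft³/s
Stations 1, 7 contribute zero (depth or velocity is 0).
Q = Σ qᵢ = 236.6 ft³/s

237 ft³/s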